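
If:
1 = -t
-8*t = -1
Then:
No Solution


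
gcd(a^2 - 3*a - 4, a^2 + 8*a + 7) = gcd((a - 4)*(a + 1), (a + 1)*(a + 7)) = a + 1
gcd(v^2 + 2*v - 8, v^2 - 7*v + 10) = v - 2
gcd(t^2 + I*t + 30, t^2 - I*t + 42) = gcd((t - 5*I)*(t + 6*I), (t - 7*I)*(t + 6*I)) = t + 6*I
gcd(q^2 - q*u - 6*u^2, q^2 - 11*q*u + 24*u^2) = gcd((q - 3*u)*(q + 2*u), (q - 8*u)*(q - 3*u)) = q - 3*u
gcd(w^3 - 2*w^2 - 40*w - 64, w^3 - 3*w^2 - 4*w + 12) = w + 2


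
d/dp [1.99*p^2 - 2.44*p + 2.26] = 3.98*p - 2.44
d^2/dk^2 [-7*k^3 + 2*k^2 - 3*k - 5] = 4 - 42*k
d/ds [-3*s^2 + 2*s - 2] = 2 - 6*s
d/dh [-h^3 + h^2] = h*(2 - 3*h)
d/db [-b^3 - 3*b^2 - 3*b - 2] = -3*b^2 - 6*b - 3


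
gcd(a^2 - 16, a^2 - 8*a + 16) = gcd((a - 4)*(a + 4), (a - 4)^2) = a - 4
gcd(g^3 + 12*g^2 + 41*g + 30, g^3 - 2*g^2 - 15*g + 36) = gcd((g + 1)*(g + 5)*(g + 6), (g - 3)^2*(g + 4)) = 1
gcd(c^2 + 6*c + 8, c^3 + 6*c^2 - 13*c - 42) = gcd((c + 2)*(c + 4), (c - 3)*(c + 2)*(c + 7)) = c + 2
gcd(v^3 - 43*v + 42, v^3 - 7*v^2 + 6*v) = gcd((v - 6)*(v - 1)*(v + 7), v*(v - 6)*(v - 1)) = v^2 - 7*v + 6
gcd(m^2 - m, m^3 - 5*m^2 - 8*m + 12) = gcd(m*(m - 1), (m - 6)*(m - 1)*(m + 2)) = m - 1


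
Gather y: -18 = -18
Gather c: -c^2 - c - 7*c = -c^2 - 8*c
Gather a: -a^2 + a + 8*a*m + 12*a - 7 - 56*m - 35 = -a^2 + a*(8*m + 13) - 56*m - 42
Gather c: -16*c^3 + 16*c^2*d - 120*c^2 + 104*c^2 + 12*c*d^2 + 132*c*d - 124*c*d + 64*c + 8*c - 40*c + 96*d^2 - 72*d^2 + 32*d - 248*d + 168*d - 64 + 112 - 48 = -16*c^3 + c^2*(16*d - 16) + c*(12*d^2 + 8*d + 32) + 24*d^2 - 48*d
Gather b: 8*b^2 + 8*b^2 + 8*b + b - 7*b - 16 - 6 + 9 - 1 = 16*b^2 + 2*b - 14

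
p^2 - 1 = (p - 1)*(p + 1)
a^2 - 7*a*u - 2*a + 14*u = (a - 2)*(a - 7*u)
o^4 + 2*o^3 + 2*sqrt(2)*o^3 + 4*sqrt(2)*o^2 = o^2*(o + 2)*(o + 2*sqrt(2))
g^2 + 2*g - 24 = (g - 4)*(g + 6)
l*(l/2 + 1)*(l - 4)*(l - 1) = l^4/2 - 3*l^3/2 - 3*l^2 + 4*l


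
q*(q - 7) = q^2 - 7*q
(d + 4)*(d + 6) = d^2 + 10*d + 24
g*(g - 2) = g^2 - 2*g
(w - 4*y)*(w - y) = w^2 - 5*w*y + 4*y^2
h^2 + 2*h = h*(h + 2)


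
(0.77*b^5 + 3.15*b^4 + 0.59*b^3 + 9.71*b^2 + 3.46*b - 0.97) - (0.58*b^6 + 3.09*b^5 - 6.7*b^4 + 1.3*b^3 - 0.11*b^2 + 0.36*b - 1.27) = -0.58*b^6 - 2.32*b^5 + 9.85*b^4 - 0.71*b^3 + 9.82*b^2 + 3.1*b + 0.3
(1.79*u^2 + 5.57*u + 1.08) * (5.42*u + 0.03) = 9.7018*u^3 + 30.2431*u^2 + 6.0207*u + 0.0324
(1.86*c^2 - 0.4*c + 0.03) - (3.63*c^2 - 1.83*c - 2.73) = -1.77*c^2 + 1.43*c + 2.76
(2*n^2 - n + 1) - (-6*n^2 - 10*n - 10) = 8*n^2 + 9*n + 11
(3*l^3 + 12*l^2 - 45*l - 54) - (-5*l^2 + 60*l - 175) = 3*l^3 + 17*l^2 - 105*l + 121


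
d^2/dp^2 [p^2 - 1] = 2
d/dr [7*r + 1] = 7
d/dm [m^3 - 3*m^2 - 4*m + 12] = 3*m^2 - 6*m - 4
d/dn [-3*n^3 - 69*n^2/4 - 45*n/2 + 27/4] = -9*n^2 - 69*n/2 - 45/2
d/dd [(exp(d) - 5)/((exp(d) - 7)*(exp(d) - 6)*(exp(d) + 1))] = (-2*exp(3*d) + 27*exp(2*d) - 120*exp(d) + 187)*exp(d)/(exp(6*d) - 24*exp(5*d) + 202*exp(4*d) - 612*exp(3*d) - 167*exp(2*d) + 2436*exp(d) + 1764)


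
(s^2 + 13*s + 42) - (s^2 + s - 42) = 12*s + 84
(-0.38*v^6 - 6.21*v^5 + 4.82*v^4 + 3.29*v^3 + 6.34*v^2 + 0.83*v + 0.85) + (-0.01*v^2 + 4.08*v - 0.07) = -0.38*v^6 - 6.21*v^5 + 4.82*v^4 + 3.29*v^3 + 6.33*v^2 + 4.91*v + 0.78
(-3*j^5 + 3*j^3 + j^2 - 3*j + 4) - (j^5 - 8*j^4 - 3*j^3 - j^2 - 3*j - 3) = -4*j^5 + 8*j^4 + 6*j^3 + 2*j^2 + 7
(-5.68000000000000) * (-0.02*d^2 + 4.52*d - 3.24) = 0.1136*d^2 - 25.6736*d + 18.4032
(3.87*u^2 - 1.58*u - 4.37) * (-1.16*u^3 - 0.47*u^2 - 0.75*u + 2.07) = -4.4892*u^5 + 0.0139*u^4 + 2.9093*u^3 + 11.2498*u^2 + 0.00689999999999991*u - 9.0459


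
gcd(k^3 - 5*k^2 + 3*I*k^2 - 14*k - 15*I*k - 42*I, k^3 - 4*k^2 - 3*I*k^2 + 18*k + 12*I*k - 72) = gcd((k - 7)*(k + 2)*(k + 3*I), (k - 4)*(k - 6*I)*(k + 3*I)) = k + 3*I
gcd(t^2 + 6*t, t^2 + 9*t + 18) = t + 6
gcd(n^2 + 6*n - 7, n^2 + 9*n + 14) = n + 7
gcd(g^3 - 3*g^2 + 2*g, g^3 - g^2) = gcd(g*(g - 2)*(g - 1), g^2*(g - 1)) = g^2 - g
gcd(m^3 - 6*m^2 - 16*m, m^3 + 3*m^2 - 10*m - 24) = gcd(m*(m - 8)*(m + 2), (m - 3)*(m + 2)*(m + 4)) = m + 2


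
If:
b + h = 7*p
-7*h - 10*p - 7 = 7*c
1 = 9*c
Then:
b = 59*p/7 + 10/9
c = 1/9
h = -10*p/7 - 10/9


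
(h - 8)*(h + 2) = h^2 - 6*h - 16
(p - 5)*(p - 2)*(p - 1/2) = p^3 - 15*p^2/2 + 27*p/2 - 5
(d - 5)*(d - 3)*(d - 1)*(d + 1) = d^4 - 8*d^3 + 14*d^2 + 8*d - 15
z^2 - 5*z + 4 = (z - 4)*(z - 1)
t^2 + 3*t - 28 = (t - 4)*(t + 7)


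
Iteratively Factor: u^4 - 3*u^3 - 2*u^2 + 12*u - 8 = (u - 2)*(u^3 - u^2 - 4*u + 4) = (u - 2)*(u + 2)*(u^2 - 3*u + 2) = (u - 2)*(u - 1)*(u + 2)*(u - 2)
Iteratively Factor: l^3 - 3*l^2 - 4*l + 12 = (l - 2)*(l^2 - l - 6) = (l - 2)*(l + 2)*(l - 3)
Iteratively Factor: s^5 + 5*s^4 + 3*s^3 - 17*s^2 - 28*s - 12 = (s + 1)*(s^4 + 4*s^3 - s^2 - 16*s - 12) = (s - 2)*(s + 1)*(s^3 + 6*s^2 + 11*s + 6) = (s - 2)*(s + 1)*(s + 2)*(s^2 + 4*s + 3) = (s - 2)*(s + 1)*(s + 2)*(s + 3)*(s + 1)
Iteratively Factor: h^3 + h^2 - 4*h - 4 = (h - 2)*(h^2 + 3*h + 2) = (h - 2)*(h + 2)*(h + 1)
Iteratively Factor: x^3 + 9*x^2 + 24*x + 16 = (x + 4)*(x^2 + 5*x + 4) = (x + 4)^2*(x + 1)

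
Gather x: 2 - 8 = -6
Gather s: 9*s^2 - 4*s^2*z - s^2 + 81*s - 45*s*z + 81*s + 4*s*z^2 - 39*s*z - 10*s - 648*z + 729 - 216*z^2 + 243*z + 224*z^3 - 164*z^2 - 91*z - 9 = s^2*(8 - 4*z) + s*(4*z^2 - 84*z + 152) + 224*z^3 - 380*z^2 - 496*z + 720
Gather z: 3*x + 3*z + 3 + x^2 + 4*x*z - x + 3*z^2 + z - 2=x^2 + 2*x + 3*z^2 + z*(4*x + 4) + 1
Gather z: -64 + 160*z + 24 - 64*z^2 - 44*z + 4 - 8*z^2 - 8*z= -72*z^2 + 108*z - 36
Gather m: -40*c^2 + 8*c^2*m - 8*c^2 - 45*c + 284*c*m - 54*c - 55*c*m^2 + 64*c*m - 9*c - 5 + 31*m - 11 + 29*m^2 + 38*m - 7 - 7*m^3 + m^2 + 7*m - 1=-48*c^2 - 108*c - 7*m^3 + m^2*(30 - 55*c) + m*(8*c^2 + 348*c + 76) - 24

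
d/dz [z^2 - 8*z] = 2*z - 8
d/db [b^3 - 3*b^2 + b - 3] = 3*b^2 - 6*b + 1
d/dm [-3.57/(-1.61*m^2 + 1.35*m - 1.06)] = (4.8195 - 11.4954*m)/(1.61*m^2 - 1.35*m + 1.06)^2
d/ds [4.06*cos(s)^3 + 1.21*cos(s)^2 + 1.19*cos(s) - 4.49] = (12.18*sin(s)^2 - 2.42*cos(s) - 13.37)*sin(s)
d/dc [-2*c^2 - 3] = -4*c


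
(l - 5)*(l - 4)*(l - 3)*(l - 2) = l^4 - 14*l^3 + 71*l^2 - 154*l + 120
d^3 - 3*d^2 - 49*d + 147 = (d - 7)*(d - 3)*(d + 7)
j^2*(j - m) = j^3 - j^2*m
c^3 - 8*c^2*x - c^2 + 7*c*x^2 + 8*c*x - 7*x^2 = (c - 1)*(c - 7*x)*(c - x)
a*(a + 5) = a^2 + 5*a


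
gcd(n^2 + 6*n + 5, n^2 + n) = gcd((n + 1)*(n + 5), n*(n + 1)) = n + 1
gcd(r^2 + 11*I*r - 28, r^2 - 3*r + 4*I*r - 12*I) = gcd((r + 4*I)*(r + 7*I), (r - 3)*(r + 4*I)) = r + 4*I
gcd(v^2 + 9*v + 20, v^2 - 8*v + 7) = 1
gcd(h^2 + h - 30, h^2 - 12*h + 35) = h - 5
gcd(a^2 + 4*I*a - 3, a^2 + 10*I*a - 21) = a + 3*I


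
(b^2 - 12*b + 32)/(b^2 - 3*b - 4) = (b - 8)/(b + 1)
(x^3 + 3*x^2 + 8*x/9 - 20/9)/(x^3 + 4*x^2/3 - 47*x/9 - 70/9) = (3*x - 2)/(3*x - 7)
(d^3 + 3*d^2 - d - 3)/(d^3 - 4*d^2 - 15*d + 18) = (d + 1)/(d - 6)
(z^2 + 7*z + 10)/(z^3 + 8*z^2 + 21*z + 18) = (z + 5)/(z^2 + 6*z + 9)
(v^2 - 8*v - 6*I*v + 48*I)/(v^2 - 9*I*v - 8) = (-v^2 + 8*v + 6*I*v - 48*I)/(-v^2 + 9*I*v + 8)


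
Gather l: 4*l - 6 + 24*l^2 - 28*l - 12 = 24*l^2 - 24*l - 18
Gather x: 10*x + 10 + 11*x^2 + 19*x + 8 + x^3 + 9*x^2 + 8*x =x^3 + 20*x^2 + 37*x + 18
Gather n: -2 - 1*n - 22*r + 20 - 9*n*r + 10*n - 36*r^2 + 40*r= n*(9 - 9*r) - 36*r^2 + 18*r + 18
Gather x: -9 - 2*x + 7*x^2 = 7*x^2 - 2*x - 9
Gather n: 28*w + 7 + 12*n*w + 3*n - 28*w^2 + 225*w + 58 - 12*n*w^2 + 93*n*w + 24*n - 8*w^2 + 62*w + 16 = n*(-12*w^2 + 105*w + 27) - 36*w^2 + 315*w + 81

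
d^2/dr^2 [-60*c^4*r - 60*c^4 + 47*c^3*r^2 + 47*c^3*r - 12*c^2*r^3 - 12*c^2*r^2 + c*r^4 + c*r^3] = 2*c*(47*c^2 - 36*c*r - 12*c + 6*r^2 + 3*r)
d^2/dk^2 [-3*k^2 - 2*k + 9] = -6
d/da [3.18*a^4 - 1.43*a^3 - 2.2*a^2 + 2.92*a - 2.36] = 12.72*a^3 - 4.29*a^2 - 4.4*a + 2.92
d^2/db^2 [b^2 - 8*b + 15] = 2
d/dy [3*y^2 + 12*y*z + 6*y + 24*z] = 6*y + 12*z + 6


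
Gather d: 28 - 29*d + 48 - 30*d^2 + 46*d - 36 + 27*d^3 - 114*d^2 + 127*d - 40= 27*d^3 - 144*d^2 + 144*d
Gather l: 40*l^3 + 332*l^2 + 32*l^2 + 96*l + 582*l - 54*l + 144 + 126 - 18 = 40*l^3 + 364*l^2 + 624*l + 252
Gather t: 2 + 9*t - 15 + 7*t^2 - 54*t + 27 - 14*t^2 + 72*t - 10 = -7*t^2 + 27*t + 4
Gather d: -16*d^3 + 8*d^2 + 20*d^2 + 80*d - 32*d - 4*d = -16*d^3 + 28*d^2 + 44*d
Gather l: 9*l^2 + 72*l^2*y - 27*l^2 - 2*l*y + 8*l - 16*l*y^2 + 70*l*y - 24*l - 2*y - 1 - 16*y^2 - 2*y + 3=l^2*(72*y - 18) + l*(-16*y^2 + 68*y - 16) - 16*y^2 - 4*y + 2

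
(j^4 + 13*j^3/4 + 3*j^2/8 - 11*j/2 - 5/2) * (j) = j^5 + 13*j^4/4 + 3*j^3/8 - 11*j^2/2 - 5*j/2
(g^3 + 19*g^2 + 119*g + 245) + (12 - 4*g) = g^3 + 19*g^2 + 115*g + 257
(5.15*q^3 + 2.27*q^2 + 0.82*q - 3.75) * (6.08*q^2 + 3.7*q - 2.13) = 31.312*q^5 + 32.8566*q^4 + 2.4151*q^3 - 24.6011*q^2 - 15.6216*q + 7.9875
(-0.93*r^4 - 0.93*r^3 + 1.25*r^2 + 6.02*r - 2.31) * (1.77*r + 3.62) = -1.6461*r^5 - 5.0127*r^4 - 1.1541*r^3 + 15.1804*r^2 + 17.7037*r - 8.3622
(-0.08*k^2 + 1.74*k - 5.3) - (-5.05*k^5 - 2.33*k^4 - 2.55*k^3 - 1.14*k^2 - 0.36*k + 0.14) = 5.05*k^5 + 2.33*k^4 + 2.55*k^3 + 1.06*k^2 + 2.1*k - 5.44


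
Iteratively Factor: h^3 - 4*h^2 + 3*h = (h - 3)*(h^2 - h) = (h - 3)*(h - 1)*(h)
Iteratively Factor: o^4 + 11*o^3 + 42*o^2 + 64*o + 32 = (o + 2)*(o^3 + 9*o^2 + 24*o + 16) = (o + 1)*(o + 2)*(o^2 + 8*o + 16) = (o + 1)*(o + 2)*(o + 4)*(o + 4)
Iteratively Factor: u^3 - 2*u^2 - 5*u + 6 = (u + 2)*(u^2 - 4*u + 3) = (u - 3)*(u + 2)*(u - 1)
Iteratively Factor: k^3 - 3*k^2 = (k)*(k^2 - 3*k) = k*(k - 3)*(k)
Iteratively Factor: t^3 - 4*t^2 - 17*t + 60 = (t - 5)*(t^2 + t - 12) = (t - 5)*(t - 3)*(t + 4)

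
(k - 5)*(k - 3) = k^2 - 8*k + 15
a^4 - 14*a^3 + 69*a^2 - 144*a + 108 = (a - 6)*(a - 3)^2*(a - 2)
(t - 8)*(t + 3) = t^2 - 5*t - 24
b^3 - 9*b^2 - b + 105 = (b - 7)*(b - 5)*(b + 3)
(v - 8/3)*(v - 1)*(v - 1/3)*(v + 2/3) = v^4 - 10*v^3/3 + 11*v^2/9 + 46*v/27 - 16/27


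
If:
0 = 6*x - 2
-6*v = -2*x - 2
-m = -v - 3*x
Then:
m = 13/9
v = 4/9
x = 1/3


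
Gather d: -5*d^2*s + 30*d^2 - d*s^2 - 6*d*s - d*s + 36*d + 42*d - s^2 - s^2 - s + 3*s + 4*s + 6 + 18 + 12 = d^2*(30 - 5*s) + d*(-s^2 - 7*s + 78) - 2*s^2 + 6*s + 36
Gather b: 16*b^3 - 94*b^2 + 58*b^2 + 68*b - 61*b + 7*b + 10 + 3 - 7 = 16*b^3 - 36*b^2 + 14*b + 6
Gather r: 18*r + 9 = 18*r + 9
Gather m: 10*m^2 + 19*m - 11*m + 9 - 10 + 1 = 10*m^2 + 8*m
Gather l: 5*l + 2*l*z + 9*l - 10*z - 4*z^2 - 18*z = l*(2*z + 14) - 4*z^2 - 28*z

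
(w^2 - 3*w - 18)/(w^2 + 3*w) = (w - 6)/w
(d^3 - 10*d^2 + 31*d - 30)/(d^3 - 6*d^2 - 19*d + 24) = (d^3 - 10*d^2 + 31*d - 30)/(d^3 - 6*d^2 - 19*d + 24)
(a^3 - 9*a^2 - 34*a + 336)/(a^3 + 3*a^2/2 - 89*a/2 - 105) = 2*(a - 8)/(2*a + 5)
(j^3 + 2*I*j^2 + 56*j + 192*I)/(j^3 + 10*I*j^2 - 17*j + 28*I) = (j^2 - 2*I*j + 48)/(j^2 + 6*I*j + 7)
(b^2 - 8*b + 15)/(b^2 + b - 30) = (b - 3)/(b + 6)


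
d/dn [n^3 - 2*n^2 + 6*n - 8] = 3*n^2 - 4*n + 6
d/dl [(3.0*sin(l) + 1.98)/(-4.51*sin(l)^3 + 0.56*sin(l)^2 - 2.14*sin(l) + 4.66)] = (27.06*sin(l)^3 + 25.1094*sin(l)^2 - 2.2176*sin(l) + 18.2172)*cos(l)/(20.3401*sin(l)^6 - 5.0512*sin(l)^5 + 19.6164*sin(l)^4 - 44.43*sin(l)^3 + 9.7988*sin(l)^2 - 19.9448*sin(l) + 21.7156)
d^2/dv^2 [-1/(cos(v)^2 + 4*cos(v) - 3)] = 2*(2*sin(v)^4 - 6*sin(v)^2*cos(v) - 15*sin(v)^2 - 6)/(cos(v)^2 + 4*cos(v) - 3)^3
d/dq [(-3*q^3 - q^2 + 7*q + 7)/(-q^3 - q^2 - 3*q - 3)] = 2*q*(q^3 + 16*q^2 + 29*q + 10)/(q^6 + 2*q^5 + 7*q^4 + 12*q^3 + 15*q^2 + 18*q + 9)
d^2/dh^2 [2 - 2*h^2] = -4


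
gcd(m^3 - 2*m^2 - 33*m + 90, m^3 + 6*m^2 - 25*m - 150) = m^2 + m - 30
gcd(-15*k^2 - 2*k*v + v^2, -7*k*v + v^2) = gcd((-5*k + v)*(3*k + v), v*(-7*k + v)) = 1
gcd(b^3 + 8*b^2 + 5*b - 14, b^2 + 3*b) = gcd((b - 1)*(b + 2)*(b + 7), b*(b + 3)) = 1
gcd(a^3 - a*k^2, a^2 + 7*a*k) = a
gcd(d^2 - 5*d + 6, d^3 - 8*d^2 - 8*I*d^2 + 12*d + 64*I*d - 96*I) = d - 2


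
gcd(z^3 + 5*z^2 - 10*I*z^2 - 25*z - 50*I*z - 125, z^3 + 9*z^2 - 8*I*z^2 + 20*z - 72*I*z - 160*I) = z + 5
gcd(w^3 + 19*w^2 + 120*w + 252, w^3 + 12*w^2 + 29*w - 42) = w^2 + 13*w + 42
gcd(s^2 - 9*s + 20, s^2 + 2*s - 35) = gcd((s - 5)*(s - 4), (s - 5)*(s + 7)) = s - 5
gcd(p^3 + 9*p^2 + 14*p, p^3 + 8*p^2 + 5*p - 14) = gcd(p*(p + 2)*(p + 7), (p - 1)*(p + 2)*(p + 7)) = p^2 + 9*p + 14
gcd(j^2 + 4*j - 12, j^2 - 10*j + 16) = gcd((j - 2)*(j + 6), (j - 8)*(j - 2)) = j - 2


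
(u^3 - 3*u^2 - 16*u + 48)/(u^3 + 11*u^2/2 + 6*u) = 2*(u^2 - 7*u + 12)/(u*(2*u + 3))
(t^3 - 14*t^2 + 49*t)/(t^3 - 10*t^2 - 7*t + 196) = t/(t + 4)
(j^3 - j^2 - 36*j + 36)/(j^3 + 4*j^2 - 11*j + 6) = (j - 6)/(j - 1)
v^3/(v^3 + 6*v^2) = v/(v + 6)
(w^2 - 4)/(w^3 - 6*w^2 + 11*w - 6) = (w + 2)/(w^2 - 4*w + 3)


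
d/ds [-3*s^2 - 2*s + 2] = -6*s - 2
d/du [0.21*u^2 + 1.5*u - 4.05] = 0.42*u + 1.5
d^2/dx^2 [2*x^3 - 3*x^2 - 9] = 12*x - 6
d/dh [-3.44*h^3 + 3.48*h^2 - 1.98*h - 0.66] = -10.32*h^2 + 6.96*h - 1.98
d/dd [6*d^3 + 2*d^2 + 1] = 2*d*(9*d + 2)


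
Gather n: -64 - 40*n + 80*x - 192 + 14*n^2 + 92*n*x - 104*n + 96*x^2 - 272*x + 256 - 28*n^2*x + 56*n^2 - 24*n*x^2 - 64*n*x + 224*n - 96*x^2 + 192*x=n^2*(70 - 28*x) + n*(-24*x^2 + 28*x + 80)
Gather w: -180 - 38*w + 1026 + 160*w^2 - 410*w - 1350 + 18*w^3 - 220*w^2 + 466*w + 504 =18*w^3 - 60*w^2 + 18*w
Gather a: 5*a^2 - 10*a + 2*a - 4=5*a^2 - 8*a - 4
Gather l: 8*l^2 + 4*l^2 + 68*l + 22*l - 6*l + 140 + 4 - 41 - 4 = 12*l^2 + 84*l + 99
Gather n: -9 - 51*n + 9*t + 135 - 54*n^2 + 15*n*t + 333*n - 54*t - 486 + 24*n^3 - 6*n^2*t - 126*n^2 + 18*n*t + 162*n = 24*n^3 + n^2*(-6*t - 180) + n*(33*t + 444) - 45*t - 360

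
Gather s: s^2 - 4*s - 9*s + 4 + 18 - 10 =s^2 - 13*s + 12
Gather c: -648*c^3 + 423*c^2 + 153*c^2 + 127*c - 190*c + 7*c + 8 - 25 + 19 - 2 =-648*c^3 + 576*c^2 - 56*c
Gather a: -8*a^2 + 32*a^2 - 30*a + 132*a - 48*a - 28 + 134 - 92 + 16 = 24*a^2 + 54*a + 30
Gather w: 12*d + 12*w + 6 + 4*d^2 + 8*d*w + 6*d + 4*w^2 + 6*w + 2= 4*d^2 + 18*d + 4*w^2 + w*(8*d + 18) + 8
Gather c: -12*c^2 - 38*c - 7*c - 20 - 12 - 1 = -12*c^2 - 45*c - 33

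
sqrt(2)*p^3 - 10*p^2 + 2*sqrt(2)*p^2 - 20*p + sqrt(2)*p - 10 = (p + 1)*(p - 5*sqrt(2))*(sqrt(2)*p + sqrt(2))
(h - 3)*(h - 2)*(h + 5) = h^3 - 19*h + 30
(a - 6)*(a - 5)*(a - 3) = a^3 - 14*a^2 + 63*a - 90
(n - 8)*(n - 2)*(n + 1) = n^3 - 9*n^2 + 6*n + 16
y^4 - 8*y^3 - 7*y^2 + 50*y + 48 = (y - 8)*(y - 3)*(y + 1)*(y + 2)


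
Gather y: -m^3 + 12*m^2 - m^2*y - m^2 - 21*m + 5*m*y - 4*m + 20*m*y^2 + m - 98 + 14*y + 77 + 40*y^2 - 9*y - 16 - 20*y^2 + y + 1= -m^3 + 11*m^2 - 24*m + y^2*(20*m + 20) + y*(-m^2 + 5*m + 6) - 36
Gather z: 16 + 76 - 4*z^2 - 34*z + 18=-4*z^2 - 34*z + 110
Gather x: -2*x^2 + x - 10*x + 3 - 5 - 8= -2*x^2 - 9*x - 10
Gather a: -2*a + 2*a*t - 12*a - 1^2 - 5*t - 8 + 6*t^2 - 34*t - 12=a*(2*t - 14) + 6*t^2 - 39*t - 21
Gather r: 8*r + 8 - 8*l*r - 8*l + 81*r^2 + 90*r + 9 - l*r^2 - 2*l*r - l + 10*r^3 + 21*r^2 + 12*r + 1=-9*l + 10*r^3 + r^2*(102 - l) + r*(110 - 10*l) + 18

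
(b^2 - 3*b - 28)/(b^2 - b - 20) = (b - 7)/(b - 5)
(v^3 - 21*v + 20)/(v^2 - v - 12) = (v^2 + 4*v - 5)/(v + 3)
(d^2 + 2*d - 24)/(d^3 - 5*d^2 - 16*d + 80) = (d + 6)/(d^2 - d - 20)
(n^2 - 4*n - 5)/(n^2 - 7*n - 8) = (n - 5)/(n - 8)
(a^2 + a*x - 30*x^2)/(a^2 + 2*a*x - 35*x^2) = (a + 6*x)/(a + 7*x)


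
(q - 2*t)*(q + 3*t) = q^2 + q*t - 6*t^2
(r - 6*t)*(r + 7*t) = r^2 + r*t - 42*t^2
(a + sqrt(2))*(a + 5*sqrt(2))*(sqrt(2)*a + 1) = sqrt(2)*a^3 + 13*a^2 + 16*sqrt(2)*a + 10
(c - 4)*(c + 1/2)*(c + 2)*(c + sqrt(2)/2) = c^4 - 3*c^3/2 + sqrt(2)*c^3/2 - 9*c^2 - 3*sqrt(2)*c^2/4 - 9*sqrt(2)*c/2 - 4*c - 2*sqrt(2)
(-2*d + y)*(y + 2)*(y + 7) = -2*d*y^2 - 18*d*y - 28*d + y^3 + 9*y^2 + 14*y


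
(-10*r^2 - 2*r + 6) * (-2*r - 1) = 20*r^3 + 14*r^2 - 10*r - 6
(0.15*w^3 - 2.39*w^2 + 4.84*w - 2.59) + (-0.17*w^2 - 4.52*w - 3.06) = 0.15*w^3 - 2.56*w^2 + 0.32*w - 5.65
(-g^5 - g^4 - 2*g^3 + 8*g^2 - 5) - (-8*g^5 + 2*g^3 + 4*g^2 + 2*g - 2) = 7*g^5 - g^4 - 4*g^3 + 4*g^2 - 2*g - 3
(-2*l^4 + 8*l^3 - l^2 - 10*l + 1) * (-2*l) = 4*l^5 - 16*l^4 + 2*l^3 + 20*l^2 - 2*l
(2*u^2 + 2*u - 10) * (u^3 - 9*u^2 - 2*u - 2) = 2*u^5 - 16*u^4 - 32*u^3 + 82*u^2 + 16*u + 20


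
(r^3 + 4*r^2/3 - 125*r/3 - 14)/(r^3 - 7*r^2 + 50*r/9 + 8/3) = 3*(r + 7)/(3*r - 4)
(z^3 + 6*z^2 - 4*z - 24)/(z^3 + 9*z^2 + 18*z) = (z^2 - 4)/(z*(z + 3))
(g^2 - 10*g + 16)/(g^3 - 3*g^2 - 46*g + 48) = (g - 2)/(g^2 + 5*g - 6)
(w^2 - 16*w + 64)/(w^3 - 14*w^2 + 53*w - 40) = (w - 8)/(w^2 - 6*w + 5)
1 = 1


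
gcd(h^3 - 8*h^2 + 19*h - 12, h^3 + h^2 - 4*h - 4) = 1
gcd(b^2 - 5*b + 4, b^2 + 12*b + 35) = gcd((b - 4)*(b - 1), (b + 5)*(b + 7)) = 1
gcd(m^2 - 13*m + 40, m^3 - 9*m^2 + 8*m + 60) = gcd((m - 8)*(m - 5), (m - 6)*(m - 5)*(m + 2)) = m - 5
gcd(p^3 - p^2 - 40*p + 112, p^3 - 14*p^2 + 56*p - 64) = p - 4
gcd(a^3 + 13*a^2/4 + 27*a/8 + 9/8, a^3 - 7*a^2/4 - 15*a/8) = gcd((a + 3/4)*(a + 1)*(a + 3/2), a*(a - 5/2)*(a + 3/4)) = a + 3/4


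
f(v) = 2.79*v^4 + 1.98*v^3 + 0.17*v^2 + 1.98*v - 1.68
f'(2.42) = 195.75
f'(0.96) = 17.65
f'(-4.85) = -1133.12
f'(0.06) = 2.02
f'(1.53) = 56.38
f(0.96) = 4.50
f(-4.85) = 1310.56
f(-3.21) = 224.45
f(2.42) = 127.86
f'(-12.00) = -18431.22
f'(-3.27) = -325.83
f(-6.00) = 3180.72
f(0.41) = -0.62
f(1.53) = 24.13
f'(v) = 11.16*v^3 + 5.94*v^2 + 0.34*v + 1.98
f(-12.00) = 54431.04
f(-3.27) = 243.43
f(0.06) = -1.56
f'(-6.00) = -2196.78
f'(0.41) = 3.89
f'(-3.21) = -307.04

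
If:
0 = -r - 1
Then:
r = -1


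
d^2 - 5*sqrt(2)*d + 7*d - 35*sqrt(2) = (d + 7)*(d - 5*sqrt(2))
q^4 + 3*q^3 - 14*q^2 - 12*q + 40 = (q - 2)^2*(q + 2)*(q + 5)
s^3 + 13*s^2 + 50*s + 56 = (s + 2)*(s + 4)*(s + 7)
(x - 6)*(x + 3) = x^2 - 3*x - 18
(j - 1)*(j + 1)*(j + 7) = j^3 + 7*j^2 - j - 7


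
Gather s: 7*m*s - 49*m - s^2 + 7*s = -49*m - s^2 + s*(7*m + 7)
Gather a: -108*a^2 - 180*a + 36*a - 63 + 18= -108*a^2 - 144*a - 45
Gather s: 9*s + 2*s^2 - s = 2*s^2 + 8*s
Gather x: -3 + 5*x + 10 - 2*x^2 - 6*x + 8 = -2*x^2 - x + 15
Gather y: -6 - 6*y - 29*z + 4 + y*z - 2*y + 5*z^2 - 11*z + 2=y*(z - 8) + 5*z^2 - 40*z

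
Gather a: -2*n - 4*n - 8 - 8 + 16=-6*n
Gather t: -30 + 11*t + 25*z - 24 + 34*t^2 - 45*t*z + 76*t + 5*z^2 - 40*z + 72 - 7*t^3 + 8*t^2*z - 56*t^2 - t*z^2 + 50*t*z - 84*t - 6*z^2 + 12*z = -7*t^3 + t^2*(8*z - 22) + t*(-z^2 + 5*z + 3) - z^2 - 3*z + 18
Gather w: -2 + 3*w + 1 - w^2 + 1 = -w^2 + 3*w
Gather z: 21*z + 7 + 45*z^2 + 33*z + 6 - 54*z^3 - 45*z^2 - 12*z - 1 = -54*z^3 + 42*z + 12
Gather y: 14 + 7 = 21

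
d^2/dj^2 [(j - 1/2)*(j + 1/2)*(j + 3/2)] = 6*j + 3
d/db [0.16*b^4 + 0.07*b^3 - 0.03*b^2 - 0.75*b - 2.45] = 0.64*b^3 + 0.21*b^2 - 0.06*b - 0.75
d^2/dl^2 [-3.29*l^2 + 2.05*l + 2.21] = -6.58000000000000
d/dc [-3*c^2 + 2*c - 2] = 2 - 6*c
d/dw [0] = 0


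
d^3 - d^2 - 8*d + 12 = (d - 2)^2*(d + 3)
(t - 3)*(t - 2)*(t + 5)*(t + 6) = t^4 + 6*t^3 - 19*t^2 - 84*t + 180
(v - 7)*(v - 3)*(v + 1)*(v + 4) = v^4 - 5*v^3 - 25*v^2 + 65*v + 84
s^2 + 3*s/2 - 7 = (s - 2)*(s + 7/2)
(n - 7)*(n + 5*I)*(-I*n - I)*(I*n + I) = n^4 - 5*n^3 + 5*I*n^3 - 13*n^2 - 25*I*n^2 - 7*n - 65*I*n - 35*I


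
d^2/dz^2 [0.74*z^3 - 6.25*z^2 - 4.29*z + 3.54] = 4.44*z - 12.5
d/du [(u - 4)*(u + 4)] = 2*u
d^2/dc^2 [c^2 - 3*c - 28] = 2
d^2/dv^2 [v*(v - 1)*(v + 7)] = 6*v + 12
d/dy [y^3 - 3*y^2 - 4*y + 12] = 3*y^2 - 6*y - 4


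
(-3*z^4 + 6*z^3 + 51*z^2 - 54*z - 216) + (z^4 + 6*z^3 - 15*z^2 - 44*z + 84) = -2*z^4 + 12*z^3 + 36*z^2 - 98*z - 132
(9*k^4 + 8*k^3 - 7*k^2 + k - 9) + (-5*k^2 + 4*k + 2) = 9*k^4 + 8*k^3 - 12*k^2 + 5*k - 7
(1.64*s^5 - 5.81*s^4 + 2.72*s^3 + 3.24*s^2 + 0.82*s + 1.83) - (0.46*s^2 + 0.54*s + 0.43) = 1.64*s^5 - 5.81*s^4 + 2.72*s^3 + 2.78*s^2 + 0.28*s + 1.4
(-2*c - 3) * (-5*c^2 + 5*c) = 10*c^3 + 5*c^2 - 15*c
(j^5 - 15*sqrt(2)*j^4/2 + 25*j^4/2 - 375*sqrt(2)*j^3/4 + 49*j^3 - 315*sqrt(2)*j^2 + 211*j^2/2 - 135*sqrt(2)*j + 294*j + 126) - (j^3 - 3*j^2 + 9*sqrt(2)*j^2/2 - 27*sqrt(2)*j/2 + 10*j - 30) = j^5 - 15*sqrt(2)*j^4/2 + 25*j^4/2 - 375*sqrt(2)*j^3/4 + 48*j^3 - 639*sqrt(2)*j^2/2 + 217*j^2/2 - 243*sqrt(2)*j/2 + 284*j + 156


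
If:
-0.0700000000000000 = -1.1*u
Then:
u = 0.06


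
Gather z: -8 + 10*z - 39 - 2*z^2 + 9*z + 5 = -2*z^2 + 19*z - 42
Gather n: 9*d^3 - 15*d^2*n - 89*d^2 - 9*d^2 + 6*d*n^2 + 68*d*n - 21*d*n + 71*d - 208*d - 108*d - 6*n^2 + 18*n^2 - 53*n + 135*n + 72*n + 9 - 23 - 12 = 9*d^3 - 98*d^2 - 245*d + n^2*(6*d + 12) + n*(-15*d^2 + 47*d + 154) - 26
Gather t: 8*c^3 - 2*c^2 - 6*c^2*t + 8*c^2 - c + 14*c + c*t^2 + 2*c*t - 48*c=8*c^3 + 6*c^2 + c*t^2 - 35*c + t*(-6*c^2 + 2*c)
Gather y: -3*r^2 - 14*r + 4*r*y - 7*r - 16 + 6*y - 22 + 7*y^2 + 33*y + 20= -3*r^2 - 21*r + 7*y^2 + y*(4*r + 39) - 18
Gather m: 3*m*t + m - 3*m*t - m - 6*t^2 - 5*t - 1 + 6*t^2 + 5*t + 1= 0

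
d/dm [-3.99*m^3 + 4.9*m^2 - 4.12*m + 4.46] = -11.97*m^2 + 9.8*m - 4.12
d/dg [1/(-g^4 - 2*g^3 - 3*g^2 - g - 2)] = (4*g^3 + 6*g^2 + 6*g + 1)/(g^4 + 2*g^3 + 3*g^2 + g + 2)^2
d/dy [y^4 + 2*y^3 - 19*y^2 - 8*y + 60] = 4*y^3 + 6*y^2 - 38*y - 8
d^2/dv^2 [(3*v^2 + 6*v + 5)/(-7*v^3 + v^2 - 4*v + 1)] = 2*(-147*v^6 - 882*v^5 - 1092*v^4 + 283*v^3 - 678*v^2 - 27*v - 102)/(343*v^9 - 147*v^8 + 609*v^7 - 316*v^6 + 390*v^5 - 219*v^4 + 109*v^3 - 51*v^2 + 12*v - 1)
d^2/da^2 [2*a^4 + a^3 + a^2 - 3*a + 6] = 24*a^2 + 6*a + 2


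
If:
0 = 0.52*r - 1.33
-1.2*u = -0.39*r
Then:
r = 2.56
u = 0.83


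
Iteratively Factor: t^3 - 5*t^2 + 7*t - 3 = (t - 1)*(t^2 - 4*t + 3) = (t - 1)^2*(t - 3)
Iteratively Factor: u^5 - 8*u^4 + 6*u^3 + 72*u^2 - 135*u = (u - 3)*(u^4 - 5*u^3 - 9*u^2 + 45*u) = (u - 3)^2*(u^3 - 2*u^2 - 15*u) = (u - 3)^2*(u + 3)*(u^2 - 5*u) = (u - 5)*(u - 3)^2*(u + 3)*(u)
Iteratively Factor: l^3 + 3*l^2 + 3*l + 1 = (l + 1)*(l^2 + 2*l + 1) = (l + 1)^2*(l + 1)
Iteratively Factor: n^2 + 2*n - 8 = (n - 2)*(n + 4)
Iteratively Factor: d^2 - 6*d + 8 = (d - 4)*(d - 2)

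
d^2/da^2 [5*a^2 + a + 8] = 10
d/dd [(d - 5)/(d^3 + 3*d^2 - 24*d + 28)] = 2*(-d^2 + 4*d + 23)/(d^5 + 8*d^4 - 23*d^3 - 134*d^2 + 476*d - 392)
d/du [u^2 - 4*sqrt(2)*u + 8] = 2*u - 4*sqrt(2)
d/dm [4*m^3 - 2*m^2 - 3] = 4*m*(3*m - 1)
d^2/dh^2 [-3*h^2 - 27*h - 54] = -6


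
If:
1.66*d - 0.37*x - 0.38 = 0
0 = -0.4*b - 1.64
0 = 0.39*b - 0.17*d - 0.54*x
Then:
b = -4.10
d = -0.40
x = -2.83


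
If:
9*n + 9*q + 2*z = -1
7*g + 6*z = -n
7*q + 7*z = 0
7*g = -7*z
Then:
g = 1/2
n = -1/2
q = 1/2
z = -1/2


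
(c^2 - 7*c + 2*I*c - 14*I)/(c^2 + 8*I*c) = (c^2 + c*(-7 + 2*I) - 14*I)/(c*(c + 8*I))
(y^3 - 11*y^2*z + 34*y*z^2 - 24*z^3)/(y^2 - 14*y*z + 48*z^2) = (y^2 - 5*y*z + 4*z^2)/(y - 8*z)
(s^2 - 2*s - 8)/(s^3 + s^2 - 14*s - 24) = 1/(s + 3)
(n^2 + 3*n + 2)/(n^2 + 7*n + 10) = (n + 1)/(n + 5)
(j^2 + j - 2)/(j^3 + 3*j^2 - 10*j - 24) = (j - 1)/(j^2 + j - 12)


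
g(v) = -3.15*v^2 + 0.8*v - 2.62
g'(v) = 0.8 - 6.3*v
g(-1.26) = -8.63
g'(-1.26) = 8.74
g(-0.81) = -5.33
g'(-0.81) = 5.90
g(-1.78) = -14.02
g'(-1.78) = 12.01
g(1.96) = -13.15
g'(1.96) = -11.55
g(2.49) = -20.16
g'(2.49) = -14.89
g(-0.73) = -4.88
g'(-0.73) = 5.40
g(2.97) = -28.03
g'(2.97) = -17.91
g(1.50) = -8.51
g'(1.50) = -8.65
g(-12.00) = -465.82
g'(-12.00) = 76.40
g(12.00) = -446.62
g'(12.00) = -74.80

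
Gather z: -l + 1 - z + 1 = -l - z + 2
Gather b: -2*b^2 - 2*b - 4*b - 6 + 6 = -2*b^2 - 6*b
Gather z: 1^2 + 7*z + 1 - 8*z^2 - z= -8*z^2 + 6*z + 2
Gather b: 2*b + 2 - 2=2*b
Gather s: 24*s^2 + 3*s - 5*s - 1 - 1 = 24*s^2 - 2*s - 2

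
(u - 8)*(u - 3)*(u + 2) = u^3 - 9*u^2 + 2*u + 48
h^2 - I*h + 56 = (h - 8*I)*(h + 7*I)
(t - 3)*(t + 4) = t^2 + t - 12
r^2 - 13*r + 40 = (r - 8)*(r - 5)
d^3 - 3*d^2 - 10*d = d*(d - 5)*(d + 2)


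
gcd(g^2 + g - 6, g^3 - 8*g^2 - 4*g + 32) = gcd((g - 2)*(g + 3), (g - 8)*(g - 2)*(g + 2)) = g - 2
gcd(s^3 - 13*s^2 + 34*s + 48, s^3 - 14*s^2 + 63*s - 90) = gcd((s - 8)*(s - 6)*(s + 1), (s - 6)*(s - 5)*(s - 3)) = s - 6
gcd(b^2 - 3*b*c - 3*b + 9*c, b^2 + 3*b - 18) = b - 3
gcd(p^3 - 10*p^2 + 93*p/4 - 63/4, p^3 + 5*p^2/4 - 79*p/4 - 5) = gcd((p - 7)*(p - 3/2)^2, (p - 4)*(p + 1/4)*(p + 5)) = 1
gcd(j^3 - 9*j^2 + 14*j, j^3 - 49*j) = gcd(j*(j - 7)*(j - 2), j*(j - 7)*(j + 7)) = j^2 - 7*j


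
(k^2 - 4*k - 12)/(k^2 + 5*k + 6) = (k - 6)/(k + 3)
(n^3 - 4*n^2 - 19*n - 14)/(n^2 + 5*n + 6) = (n^2 - 6*n - 7)/(n + 3)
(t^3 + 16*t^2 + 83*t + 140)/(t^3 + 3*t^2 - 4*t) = (t^2 + 12*t + 35)/(t*(t - 1))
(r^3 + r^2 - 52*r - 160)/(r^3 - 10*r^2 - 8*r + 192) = (r + 5)/(r - 6)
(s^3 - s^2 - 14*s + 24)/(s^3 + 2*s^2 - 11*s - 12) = (s - 2)/(s + 1)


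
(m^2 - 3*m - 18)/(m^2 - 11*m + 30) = (m + 3)/(m - 5)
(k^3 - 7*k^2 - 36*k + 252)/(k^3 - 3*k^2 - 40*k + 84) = (k - 6)/(k - 2)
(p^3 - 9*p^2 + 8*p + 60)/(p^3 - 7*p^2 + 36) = (p - 5)/(p - 3)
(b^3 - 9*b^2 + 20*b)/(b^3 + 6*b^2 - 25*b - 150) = b*(b - 4)/(b^2 + 11*b + 30)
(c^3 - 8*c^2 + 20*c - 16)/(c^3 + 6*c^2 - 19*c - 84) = (c^2 - 4*c + 4)/(c^2 + 10*c + 21)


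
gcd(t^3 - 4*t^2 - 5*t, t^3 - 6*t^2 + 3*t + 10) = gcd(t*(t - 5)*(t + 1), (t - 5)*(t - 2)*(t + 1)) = t^2 - 4*t - 5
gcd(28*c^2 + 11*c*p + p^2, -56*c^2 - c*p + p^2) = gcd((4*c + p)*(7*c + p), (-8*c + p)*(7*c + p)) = 7*c + p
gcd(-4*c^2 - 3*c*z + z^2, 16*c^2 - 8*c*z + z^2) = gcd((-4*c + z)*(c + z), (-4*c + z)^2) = -4*c + z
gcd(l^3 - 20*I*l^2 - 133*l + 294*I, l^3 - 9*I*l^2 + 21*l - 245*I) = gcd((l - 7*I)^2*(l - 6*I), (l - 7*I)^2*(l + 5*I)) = l^2 - 14*I*l - 49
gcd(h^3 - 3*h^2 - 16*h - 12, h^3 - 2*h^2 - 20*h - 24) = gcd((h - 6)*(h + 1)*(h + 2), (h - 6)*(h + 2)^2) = h^2 - 4*h - 12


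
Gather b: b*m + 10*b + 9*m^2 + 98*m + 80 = b*(m + 10) + 9*m^2 + 98*m + 80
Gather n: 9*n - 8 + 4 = 9*n - 4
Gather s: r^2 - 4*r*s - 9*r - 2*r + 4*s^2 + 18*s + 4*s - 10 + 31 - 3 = r^2 - 11*r + 4*s^2 + s*(22 - 4*r) + 18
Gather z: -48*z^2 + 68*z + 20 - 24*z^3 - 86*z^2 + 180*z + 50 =-24*z^3 - 134*z^2 + 248*z + 70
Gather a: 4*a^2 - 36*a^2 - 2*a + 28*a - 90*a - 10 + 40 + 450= -32*a^2 - 64*a + 480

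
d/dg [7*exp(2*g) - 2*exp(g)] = (14*exp(g) - 2)*exp(g)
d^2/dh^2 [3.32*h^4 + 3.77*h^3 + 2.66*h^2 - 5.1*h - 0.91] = 39.84*h^2 + 22.62*h + 5.32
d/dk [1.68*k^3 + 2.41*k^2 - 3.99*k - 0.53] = 5.04*k^2 + 4.82*k - 3.99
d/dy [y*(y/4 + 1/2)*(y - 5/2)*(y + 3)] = y^3 + 15*y^2/8 - 13*y/4 - 15/4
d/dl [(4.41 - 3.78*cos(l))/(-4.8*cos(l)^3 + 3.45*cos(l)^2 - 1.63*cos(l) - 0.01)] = (36.288*cos(l)^3 - 76.545*cos(l)^2 + 30.429*cos(l) - 7.2261)*sin(l)/(23.04*cos(l)^6 - 33.12*cos(l)^5 + 27.5505*cos(l)^4 - 11.151*cos(l)^3 + 2.5879*cos(l)^2 + 0.0326*cos(l) + 0.0001)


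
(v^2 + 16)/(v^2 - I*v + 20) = (v - 4*I)/(v - 5*I)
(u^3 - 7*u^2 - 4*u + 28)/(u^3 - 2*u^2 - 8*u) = (u^2 - 9*u + 14)/(u*(u - 4))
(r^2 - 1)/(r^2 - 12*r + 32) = (r^2 - 1)/(r^2 - 12*r + 32)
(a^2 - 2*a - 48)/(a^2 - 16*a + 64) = (a + 6)/(a - 8)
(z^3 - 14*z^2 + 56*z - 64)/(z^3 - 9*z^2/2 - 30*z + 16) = 2*(z^2 - 6*z + 8)/(2*z^2 + 7*z - 4)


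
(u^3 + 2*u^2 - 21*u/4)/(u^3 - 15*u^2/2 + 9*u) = (u + 7/2)/(u - 6)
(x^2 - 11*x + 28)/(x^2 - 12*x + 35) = (x - 4)/(x - 5)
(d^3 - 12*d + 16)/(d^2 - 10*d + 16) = (d^2 + 2*d - 8)/(d - 8)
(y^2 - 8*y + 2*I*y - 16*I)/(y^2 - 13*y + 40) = (y + 2*I)/(y - 5)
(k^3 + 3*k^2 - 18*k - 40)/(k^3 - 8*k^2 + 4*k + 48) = (k + 5)/(k - 6)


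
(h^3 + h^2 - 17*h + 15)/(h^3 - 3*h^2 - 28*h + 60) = (h^2 - 4*h + 3)/(h^2 - 8*h + 12)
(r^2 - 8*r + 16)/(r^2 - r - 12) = (r - 4)/(r + 3)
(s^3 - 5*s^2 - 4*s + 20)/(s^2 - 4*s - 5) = (s^2 - 4)/(s + 1)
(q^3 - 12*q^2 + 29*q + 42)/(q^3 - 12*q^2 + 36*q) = (q^2 - 6*q - 7)/(q*(q - 6))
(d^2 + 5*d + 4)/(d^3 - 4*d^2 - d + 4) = (d + 4)/(d^2 - 5*d + 4)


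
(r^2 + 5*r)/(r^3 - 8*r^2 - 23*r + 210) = r/(r^2 - 13*r + 42)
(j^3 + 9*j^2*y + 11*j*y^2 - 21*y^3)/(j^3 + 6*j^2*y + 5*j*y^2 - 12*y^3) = (j + 7*y)/(j + 4*y)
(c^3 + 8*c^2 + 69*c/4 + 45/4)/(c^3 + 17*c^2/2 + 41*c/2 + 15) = (c + 3/2)/(c + 2)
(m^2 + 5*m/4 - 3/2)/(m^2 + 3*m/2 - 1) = (4*m - 3)/(2*(2*m - 1))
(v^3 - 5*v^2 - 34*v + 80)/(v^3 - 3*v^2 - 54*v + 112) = (v + 5)/(v + 7)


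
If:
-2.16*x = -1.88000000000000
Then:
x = 0.87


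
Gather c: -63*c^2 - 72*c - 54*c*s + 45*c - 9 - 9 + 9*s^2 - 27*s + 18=-63*c^2 + c*(-54*s - 27) + 9*s^2 - 27*s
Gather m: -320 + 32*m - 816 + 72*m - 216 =104*m - 1352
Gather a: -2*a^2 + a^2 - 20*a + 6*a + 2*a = -a^2 - 12*a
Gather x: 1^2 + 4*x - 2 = 4*x - 1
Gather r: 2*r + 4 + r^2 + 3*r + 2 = r^2 + 5*r + 6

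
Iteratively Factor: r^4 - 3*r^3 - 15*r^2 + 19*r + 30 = (r - 2)*(r^3 - r^2 - 17*r - 15) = (r - 2)*(r + 1)*(r^2 - 2*r - 15) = (r - 5)*(r - 2)*(r + 1)*(r + 3)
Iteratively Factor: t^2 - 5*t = (t)*(t - 5)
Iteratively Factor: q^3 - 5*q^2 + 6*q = (q - 2)*(q^2 - 3*q) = (q - 3)*(q - 2)*(q)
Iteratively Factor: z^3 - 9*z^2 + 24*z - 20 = (z - 5)*(z^2 - 4*z + 4) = (z - 5)*(z - 2)*(z - 2)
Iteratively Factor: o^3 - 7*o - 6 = (o - 3)*(o^2 + 3*o + 2) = (o - 3)*(o + 2)*(o + 1)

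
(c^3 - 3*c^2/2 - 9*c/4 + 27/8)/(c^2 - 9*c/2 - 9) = (c^2 - 3*c + 9/4)/(c - 6)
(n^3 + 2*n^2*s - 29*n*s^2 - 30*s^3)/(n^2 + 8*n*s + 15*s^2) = (n^3 + 2*n^2*s - 29*n*s^2 - 30*s^3)/(n^2 + 8*n*s + 15*s^2)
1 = 1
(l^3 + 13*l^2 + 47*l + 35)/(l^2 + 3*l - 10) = (l^2 + 8*l + 7)/(l - 2)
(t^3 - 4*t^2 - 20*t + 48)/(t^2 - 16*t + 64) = (t^3 - 4*t^2 - 20*t + 48)/(t^2 - 16*t + 64)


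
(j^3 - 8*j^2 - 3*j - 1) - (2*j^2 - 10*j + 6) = j^3 - 10*j^2 + 7*j - 7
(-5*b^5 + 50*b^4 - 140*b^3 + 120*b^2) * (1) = -5*b^5 + 50*b^4 - 140*b^3 + 120*b^2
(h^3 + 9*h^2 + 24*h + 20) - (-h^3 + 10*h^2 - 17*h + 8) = 2*h^3 - h^2 + 41*h + 12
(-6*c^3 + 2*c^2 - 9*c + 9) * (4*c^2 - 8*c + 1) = -24*c^5 + 56*c^4 - 58*c^3 + 110*c^2 - 81*c + 9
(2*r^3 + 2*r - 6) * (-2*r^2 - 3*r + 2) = -4*r^5 - 6*r^4 + 6*r^2 + 22*r - 12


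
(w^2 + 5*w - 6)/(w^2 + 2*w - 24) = (w - 1)/(w - 4)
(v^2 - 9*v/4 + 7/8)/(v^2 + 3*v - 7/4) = (4*v - 7)/(2*(2*v + 7))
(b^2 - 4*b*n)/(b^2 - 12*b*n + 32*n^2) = b/(b - 8*n)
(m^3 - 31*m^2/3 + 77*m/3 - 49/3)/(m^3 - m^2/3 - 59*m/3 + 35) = (m^2 - 8*m + 7)/(m^2 + 2*m - 15)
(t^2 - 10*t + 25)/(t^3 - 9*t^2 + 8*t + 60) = (t - 5)/(t^2 - 4*t - 12)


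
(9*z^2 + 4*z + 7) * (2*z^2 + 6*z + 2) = 18*z^4 + 62*z^3 + 56*z^2 + 50*z + 14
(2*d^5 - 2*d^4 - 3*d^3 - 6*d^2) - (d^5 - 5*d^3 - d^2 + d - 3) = d^5 - 2*d^4 + 2*d^3 - 5*d^2 - d + 3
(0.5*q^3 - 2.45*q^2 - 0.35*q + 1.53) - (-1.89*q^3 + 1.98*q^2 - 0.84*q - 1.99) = 2.39*q^3 - 4.43*q^2 + 0.49*q + 3.52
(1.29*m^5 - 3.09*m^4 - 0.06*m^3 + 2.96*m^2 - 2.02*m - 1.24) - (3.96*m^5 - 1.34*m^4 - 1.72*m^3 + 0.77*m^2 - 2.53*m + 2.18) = -2.67*m^5 - 1.75*m^4 + 1.66*m^3 + 2.19*m^2 + 0.51*m - 3.42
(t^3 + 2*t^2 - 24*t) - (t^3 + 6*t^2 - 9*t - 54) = -4*t^2 - 15*t + 54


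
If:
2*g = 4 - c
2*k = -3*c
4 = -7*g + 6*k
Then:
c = -36/11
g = 40/11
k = 54/11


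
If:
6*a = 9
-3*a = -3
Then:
No Solution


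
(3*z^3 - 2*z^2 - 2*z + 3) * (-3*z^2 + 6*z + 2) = -9*z^5 + 24*z^4 - 25*z^2 + 14*z + 6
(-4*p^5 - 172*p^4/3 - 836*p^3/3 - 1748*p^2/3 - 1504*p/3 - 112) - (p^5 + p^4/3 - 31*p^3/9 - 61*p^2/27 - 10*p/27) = -5*p^5 - 173*p^4/3 - 2477*p^3/9 - 15671*p^2/27 - 13526*p/27 - 112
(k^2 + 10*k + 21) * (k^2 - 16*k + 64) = k^4 - 6*k^3 - 75*k^2 + 304*k + 1344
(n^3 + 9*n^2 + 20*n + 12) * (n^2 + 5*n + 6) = n^5 + 14*n^4 + 71*n^3 + 166*n^2 + 180*n + 72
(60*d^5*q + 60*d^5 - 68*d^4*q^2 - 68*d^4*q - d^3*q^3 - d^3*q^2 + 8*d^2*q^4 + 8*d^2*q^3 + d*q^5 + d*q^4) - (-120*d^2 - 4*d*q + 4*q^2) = 60*d^5*q + 60*d^5 - 68*d^4*q^2 - 68*d^4*q - d^3*q^3 - d^3*q^2 + 8*d^2*q^4 + 8*d^2*q^3 + 120*d^2 + d*q^5 + d*q^4 + 4*d*q - 4*q^2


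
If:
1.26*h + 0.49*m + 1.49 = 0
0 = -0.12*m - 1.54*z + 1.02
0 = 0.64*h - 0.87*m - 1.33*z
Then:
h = -0.56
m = -1.61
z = 0.79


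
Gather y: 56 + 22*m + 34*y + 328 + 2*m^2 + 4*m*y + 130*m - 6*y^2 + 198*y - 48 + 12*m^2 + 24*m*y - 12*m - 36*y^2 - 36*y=14*m^2 + 140*m - 42*y^2 + y*(28*m + 196) + 336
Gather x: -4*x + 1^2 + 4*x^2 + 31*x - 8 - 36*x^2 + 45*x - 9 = -32*x^2 + 72*x - 16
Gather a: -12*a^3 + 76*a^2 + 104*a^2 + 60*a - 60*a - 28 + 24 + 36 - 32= -12*a^3 + 180*a^2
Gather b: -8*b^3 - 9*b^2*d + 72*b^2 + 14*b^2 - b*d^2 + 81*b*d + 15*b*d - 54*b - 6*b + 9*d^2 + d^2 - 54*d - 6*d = -8*b^3 + b^2*(86 - 9*d) + b*(-d^2 + 96*d - 60) + 10*d^2 - 60*d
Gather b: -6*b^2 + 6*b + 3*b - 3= -6*b^2 + 9*b - 3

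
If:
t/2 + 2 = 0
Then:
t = -4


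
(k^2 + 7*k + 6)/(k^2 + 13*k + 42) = (k + 1)/(k + 7)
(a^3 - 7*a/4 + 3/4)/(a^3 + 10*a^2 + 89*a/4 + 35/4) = (4*a^3 - 7*a + 3)/(4*a^3 + 40*a^2 + 89*a + 35)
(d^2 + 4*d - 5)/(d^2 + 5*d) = (d - 1)/d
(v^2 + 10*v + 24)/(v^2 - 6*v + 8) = (v^2 + 10*v + 24)/(v^2 - 6*v + 8)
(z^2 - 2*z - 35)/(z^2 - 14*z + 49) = (z + 5)/(z - 7)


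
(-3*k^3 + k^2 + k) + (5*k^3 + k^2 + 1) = 2*k^3 + 2*k^2 + k + 1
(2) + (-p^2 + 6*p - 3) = -p^2 + 6*p - 1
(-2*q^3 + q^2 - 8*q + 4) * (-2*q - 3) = 4*q^4 + 4*q^3 + 13*q^2 + 16*q - 12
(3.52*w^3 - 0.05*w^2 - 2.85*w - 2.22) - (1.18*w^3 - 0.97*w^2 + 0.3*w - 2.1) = 2.34*w^3 + 0.92*w^2 - 3.15*w - 0.12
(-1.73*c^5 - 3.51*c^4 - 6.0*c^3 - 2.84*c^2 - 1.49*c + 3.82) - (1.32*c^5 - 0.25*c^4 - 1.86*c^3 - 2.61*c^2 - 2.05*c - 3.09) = -3.05*c^5 - 3.26*c^4 - 4.14*c^3 - 0.23*c^2 + 0.56*c + 6.91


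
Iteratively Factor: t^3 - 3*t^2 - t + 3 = (t + 1)*(t^2 - 4*t + 3) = (t - 3)*(t + 1)*(t - 1)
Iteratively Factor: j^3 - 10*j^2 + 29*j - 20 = (j - 5)*(j^2 - 5*j + 4) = (j - 5)*(j - 4)*(j - 1)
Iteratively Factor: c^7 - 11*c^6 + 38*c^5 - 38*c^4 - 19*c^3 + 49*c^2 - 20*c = (c - 1)*(c^6 - 10*c^5 + 28*c^4 - 10*c^3 - 29*c^2 + 20*c) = (c - 5)*(c - 1)*(c^5 - 5*c^4 + 3*c^3 + 5*c^2 - 4*c) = (c - 5)*(c - 1)*(c + 1)*(c^4 - 6*c^3 + 9*c^2 - 4*c) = (c - 5)*(c - 1)^2*(c + 1)*(c^3 - 5*c^2 + 4*c) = (c - 5)*(c - 4)*(c - 1)^2*(c + 1)*(c^2 - c) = c*(c - 5)*(c - 4)*(c - 1)^2*(c + 1)*(c - 1)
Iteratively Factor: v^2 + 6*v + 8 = (v + 4)*(v + 2)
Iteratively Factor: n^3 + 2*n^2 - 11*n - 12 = (n - 3)*(n^2 + 5*n + 4) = (n - 3)*(n + 1)*(n + 4)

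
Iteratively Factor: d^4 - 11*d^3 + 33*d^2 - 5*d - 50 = (d - 5)*(d^3 - 6*d^2 + 3*d + 10) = (d - 5)^2*(d^2 - d - 2) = (d - 5)^2*(d + 1)*(d - 2)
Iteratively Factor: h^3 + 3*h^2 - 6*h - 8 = (h + 4)*(h^2 - h - 2) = (h - 2)*(h + 4)*(h + 1)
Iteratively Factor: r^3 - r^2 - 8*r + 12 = (r + 3)*(r^2 - 4*r + 4) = (r - 2)*(r + 3)*(r - 2)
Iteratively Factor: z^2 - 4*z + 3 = (z - 3)*(z - 1)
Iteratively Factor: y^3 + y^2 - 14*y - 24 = (y + 2)*(y^2 - y - 12) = (y - 4)*(y + 2)*(y + 3)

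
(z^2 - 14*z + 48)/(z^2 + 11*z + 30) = (z^2 - 14*z + 48)/(z^2 + 11*z + 30)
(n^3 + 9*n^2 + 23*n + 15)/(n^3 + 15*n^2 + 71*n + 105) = (n + 1)/(n + 7)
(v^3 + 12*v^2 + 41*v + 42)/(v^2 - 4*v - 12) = (v^2 + 10*v + 21)/(v - 6)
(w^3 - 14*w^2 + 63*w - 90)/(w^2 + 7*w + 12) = (w^3 - 14*w^2 + 63*w - 90)/(w^2 + 7*w + 12)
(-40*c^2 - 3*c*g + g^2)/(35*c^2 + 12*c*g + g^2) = (-8*c + g)/(7*c + g)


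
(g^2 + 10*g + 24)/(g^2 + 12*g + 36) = (g + 4)/(g + 6)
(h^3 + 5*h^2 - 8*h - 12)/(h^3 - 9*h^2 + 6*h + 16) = (h + 6)/(h - 8)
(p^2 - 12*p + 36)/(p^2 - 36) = (p - 6)/(p + 6)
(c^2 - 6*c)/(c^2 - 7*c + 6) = c/(c - 1)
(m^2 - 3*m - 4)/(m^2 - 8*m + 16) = (m + 1)/(m - 4)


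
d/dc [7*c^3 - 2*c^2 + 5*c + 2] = 21*c^2 - 4*c + 5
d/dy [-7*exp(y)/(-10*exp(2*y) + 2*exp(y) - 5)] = (35 - 70*exp(2*y))*exp(y)/(100*exp(4*y) - 40*exp(3*y) + 104*exp(2*y) - 20*exp(y) + 25)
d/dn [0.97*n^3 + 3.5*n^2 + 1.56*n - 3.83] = 2.91*n^2 + 7.0*n + 1.56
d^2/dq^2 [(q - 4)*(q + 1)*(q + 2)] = 6*q - 2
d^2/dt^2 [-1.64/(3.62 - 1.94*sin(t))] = (-6.172304*sin(t)^2 - 11.517392*sin(t) + 12.344608)/(1.94*sin(t) - 3.62)^3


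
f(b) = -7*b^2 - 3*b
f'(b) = -14*b - 3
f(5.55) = -232.27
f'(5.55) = -80.70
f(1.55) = -21.47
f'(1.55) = -24.70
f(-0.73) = -1.54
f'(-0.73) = 7.22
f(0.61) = -4.43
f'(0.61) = -11.54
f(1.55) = -21.47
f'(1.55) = -24.70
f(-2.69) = -42.58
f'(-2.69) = 34.66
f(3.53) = -97.82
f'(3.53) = -52.42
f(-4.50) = -128.25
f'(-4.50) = 60.00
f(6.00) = -270.00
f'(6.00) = -87.00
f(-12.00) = -972.00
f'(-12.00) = 165.00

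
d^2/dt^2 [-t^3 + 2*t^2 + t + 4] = 4 - 6*t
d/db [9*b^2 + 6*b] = 18*b + 6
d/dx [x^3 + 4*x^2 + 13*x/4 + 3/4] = 3*x^2 + 8*x + 13/4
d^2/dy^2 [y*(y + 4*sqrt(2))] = 2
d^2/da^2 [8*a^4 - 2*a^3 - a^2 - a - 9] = 96*a^2 - 12*a - 2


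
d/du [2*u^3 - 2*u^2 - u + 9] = 6*u^2 - 4*u - 1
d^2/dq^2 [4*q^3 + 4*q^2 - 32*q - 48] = 24*q + 8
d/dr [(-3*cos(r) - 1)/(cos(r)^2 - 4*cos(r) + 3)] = (-3*cos(r)^2 - 2*cos(r) + 13)*sin(r)/((cos(r) - 3)^2*(cos(r) - 1)^2)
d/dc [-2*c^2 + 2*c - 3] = 2 - 4*c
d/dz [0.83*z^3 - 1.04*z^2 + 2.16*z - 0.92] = 2.49*z^2 - 2.08*z + 2.16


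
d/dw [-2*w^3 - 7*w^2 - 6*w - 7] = -6*w^2 - 14*w - 6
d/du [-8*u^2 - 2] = -16*u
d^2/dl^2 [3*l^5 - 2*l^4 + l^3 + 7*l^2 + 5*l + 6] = 60*l^3 - 24*l^2 + 6*l + 14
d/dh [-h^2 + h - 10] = 1 - 2*h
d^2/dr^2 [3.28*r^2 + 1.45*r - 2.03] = 6.56000000000000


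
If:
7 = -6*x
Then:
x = -7/6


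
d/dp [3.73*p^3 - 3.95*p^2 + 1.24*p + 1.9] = 11.19*p^2 - 7.9*p + 1.24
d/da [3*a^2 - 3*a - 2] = 6*a - 3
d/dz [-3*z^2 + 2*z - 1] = 2 - 6*z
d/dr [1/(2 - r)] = (r - 2)^(-2)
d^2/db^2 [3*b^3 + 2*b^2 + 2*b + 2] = 18*b + 4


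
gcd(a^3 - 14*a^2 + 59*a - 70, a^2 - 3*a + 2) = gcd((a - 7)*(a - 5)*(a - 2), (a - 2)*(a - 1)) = a - 2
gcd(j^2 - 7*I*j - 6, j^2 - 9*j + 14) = 1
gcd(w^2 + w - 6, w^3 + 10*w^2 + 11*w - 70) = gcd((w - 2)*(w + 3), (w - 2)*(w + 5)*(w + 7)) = w - 2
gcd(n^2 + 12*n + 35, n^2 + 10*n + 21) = n + 7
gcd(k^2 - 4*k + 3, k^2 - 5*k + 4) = k - 1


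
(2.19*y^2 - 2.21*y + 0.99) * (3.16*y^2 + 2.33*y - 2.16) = 6.9204*y^4 - 1.8809*y^3 - 6.7513*y^2 + 7.0803*y - 2.1384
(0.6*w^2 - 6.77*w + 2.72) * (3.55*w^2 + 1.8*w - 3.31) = 2.13*w^4 - 22.9535*w^3 - 4.516*w^2 + 27.3047*w - 9.0032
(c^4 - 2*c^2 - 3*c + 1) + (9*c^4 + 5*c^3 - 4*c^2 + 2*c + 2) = 10*c^4 + 5*c^3 - 6*c^2 - c + 3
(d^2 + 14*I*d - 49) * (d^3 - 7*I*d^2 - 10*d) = d^5 + 7*I*d^4 + 39*d^3 + 203*I*d^2 + 490*d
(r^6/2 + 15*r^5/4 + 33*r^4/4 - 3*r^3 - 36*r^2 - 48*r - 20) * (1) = r^6/2 + 15*r^5/4 + 33*r^4/4 - 3*r^3 - 36*r^2 - 48*r - 20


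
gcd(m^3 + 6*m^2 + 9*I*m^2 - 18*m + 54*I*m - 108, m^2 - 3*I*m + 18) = m + 3*I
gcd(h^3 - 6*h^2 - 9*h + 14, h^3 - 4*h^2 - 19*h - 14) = h^2 - 5*h - 14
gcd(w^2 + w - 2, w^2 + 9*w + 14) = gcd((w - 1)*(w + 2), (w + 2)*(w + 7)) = w + 2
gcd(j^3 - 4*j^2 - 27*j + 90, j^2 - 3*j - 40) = j + 5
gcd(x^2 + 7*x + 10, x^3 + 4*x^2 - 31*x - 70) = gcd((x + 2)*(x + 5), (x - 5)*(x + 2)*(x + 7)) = x + 2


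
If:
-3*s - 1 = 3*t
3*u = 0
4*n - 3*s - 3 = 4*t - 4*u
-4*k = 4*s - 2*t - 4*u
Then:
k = 3*t/2 + 1/3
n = t/4 + 1/2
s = -t - 1/3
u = 0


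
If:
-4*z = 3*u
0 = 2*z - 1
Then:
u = -2/3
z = 1/2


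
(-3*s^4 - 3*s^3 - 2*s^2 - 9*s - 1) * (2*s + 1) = -6*s^5 - 9*s^4 - 7*s^3 - 20*s^2 - 11*s - 1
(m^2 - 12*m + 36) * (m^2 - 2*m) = m^4 - 14*m^3 + 60*m^2 - 72*m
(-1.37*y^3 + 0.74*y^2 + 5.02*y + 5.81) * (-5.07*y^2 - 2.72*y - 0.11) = 6.9459*y^5 - 0.0253999999999999*y^4 - 27.3135*y^3 - 43.1925*y^2 - 16.3554*y - 0.6391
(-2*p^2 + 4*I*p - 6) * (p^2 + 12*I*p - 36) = -2*p^4 - 20*I*p^3 + 18*p^2 - 216*I*p + 216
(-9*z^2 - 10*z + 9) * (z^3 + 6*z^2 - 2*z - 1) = -9*z^5 - 64*z^4 - 33*z^3 + 83*z^2 - 8*z - 9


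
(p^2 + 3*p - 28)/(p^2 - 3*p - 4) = (p + 7)/(p + 1)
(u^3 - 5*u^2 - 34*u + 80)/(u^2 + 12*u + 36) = (u^3 - 5*u^2 - 34*u + 80)/(u^2 + 12*u + 36)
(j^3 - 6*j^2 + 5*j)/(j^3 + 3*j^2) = (j^2 - 6*j + 5)/(j*(j + 3))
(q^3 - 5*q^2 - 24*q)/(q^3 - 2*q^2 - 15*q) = (q - 8)/(q - 5)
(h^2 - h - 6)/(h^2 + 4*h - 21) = (h + 2)/(h + 7)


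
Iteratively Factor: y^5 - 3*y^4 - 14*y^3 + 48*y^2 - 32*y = (y - 2)*(y^4 - y^3 - 16*y^2 + 16*y) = (y - 2)*(y + 4)*(y^3 - 5*y^2 + 4*y) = (y - 2)*(y - 1)*(y + 4)*(y^2 - 4*y) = (y - 4)*(y - 2)*(y - 1)*(y + 4)*(y)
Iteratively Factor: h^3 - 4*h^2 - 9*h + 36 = (h - 4)*(h^2 - 9) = (h - 4)*(h + 3)*(h - 3)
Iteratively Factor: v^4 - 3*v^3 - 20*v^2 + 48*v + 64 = (v + 1)*(v^3 - 4*v^2 - 16*v + 64) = (v + 1)*(v + 4)*(v^2 - 8*v + 16) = (v - 4)*(v + 1)*(v + 4)*(v - 4)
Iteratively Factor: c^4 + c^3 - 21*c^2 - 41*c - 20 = (c - 5)*(c^3 + 6*c^2 + 9*c + 4) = (c - 5)*(c + 1)*(c^2 + 5*c + 4) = (c - 5)*(c + 1)*(c + 4)*(c + 1)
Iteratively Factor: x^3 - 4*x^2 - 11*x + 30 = (x - 2)*(x^2 - 2*x - 15) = (x - 2)*(x + 3)*(x - 5)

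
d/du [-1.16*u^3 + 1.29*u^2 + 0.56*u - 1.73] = -3.48*u^2 + 2.58*u + 0.56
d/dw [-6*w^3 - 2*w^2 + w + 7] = -18*w^2 - 4*w + 1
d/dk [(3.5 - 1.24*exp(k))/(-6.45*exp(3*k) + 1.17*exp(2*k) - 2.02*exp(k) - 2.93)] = (-15.996*exp(3*k) + 69.1758*exp(2*k) - 8.19*exp(k) + 10.7032)*exp(k)/(41.6025*exp(6*k) - 15.093*exp(5*k) + 27.4269*exp(4*k) + 33.0702*exp(3*k) - 2.7758*exp(2*k) + 11.8372*exp(k) + 8.5849)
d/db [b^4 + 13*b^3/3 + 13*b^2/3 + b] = 4*b^3 + 13*b^2 + 26*b/3 + 1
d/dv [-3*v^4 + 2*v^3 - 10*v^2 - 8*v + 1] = -12*v^3 + 6*v^2 - 20*v - 8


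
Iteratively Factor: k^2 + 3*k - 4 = (k - 1)*(k + 4)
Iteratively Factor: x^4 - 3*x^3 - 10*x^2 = (x)*(x^3 - 3*x^2 - 10*x) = x*(x - 5)*(x^2 + 2*x) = x*(x - 5)*(x + 2)*(x)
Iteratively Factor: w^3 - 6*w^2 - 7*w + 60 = (w - 5)*(w^2 - w - 12) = (w - 5)*(w - 4)*(w + 3)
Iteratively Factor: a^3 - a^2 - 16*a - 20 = (a + 2)*(a^2 - 3*a - 10) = (a - 5)*(a + 2)*(a + 2)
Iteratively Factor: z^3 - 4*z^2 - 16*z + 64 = (z - 4)*(z^2 - 16) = (z - 4)^2*(z + 4)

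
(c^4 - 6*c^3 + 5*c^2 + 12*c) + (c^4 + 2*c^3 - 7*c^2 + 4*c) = 2*c^4 - 4*c^3 - 2*c^2 + 16*c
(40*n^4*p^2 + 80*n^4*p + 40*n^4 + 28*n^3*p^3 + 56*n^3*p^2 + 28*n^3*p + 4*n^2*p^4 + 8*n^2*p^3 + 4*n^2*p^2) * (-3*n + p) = -120*n^5*p^2 - 240*n^5*p - 120*n^5 - 44*n^4*p^3 - 88*n^4*p^2 - 44*n^4*p + 16*n^3*p^4 + 32*n^3*p^3 + 16*n^3*p^2 + 4*n^2*p^5 + 8*n^2*p^4 + 4*n^2*p^3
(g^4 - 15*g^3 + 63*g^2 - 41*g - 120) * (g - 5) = g^5 - 20*g^4 + 138*g^3 - 356*g^2 + 85*g + 600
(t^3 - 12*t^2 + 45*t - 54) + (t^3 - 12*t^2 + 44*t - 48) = 2*t^3 - 24*t^2 + 89*t - 102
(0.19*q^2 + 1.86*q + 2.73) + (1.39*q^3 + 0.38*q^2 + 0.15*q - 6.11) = 1.39*q^3 + 0.57*q^2 + 2.01*q - 3.38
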